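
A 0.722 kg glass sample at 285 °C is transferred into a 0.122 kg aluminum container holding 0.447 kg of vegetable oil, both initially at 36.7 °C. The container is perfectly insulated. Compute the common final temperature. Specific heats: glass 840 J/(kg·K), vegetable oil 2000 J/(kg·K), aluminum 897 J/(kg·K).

T_f ≈ 130.2 °C

With ΣQ=0 the equilibrium temperature is the m·c-weighted mean:
T_f = (606.48*285 + 894*36.7 + 109.43*36.7) / (606.48 + 894 + 109.43)
    = 209673 / 1609.9 ≈ 130.24 °C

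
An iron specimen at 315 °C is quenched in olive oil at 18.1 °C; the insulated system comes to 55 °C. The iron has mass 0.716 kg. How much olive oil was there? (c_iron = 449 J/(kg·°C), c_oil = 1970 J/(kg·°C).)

m ≈ 1.15 kg

Heat gained plus heat lost sum to zero:
0.716·449·(55 − 315) + m·1970·(55 − 18.1) = 0
72693 m = 83586
m = 83586/72693 ≈ 1.15 kg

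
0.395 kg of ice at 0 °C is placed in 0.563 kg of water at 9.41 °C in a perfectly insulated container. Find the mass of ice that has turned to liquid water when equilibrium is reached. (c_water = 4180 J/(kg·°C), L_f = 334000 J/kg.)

m_melted ≈ 0.0663 kg

Water can give up m c ΔT = 0.563×4180×9.41 = 22145 J before reaching 0 °C.
To melt every bit of ice: 0.395×334000 = 131930 J.
That's not enough to melt it all — equilibrium is at 0 °C with ice remaining.
m_melt = 22145 / L_f = 0.0663 kg.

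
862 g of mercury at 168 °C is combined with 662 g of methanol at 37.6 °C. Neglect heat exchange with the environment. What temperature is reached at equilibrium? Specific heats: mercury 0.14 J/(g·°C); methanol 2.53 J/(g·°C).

T_f ≈ 46.4 °C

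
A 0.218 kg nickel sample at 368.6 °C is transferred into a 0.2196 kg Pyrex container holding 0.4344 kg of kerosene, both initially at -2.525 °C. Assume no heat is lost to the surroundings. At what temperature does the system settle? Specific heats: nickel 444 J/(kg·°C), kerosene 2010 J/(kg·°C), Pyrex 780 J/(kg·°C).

T_f ≈ 29.0 °C

Taking heat into each body as positive, Σ m c ΔT = 0:
0.218*444*(T − 368.6) + 0.4344*2010*(T − (-2.525)) + 0.2196*780*(T − (-2.525)) = 0
96.79(T − 368.6) + 873.14(T − (-2.525)) + 171.29(T − (-2.525)) = 0
(96.79 + 873.14 + 171.29) T = 96.79*368.6 + 873.14*(-2.525) + 171.29*(-2.525)
T = 33040/1141.2 ≈ 28.95 °C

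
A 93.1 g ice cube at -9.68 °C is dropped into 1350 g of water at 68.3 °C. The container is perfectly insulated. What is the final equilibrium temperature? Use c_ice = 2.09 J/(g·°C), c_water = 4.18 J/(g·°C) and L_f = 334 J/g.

T_f ≈ 58.4 °C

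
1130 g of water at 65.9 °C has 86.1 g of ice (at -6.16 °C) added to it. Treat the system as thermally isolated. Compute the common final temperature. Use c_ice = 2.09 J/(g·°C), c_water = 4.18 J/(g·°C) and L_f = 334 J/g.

T_f ≈ 55.4 °C

Let T be the final temperature. ΣQ_i = 0:
ice -6.16→0 °C: 86.1×2.09×6.16 = 1108.5
  melt ice: 86.1×334 = 28757
  meltwater 0→T: 86.1×4.18×T = 359.9 T
  water cools: 1130×4.18×(T − 65.9) = 4723.4(T − 65.9)
5083.3 T = 311272 − 29866 = 281406
T ≈ 55.36 °C — above 0 °C, consistent with complete melting.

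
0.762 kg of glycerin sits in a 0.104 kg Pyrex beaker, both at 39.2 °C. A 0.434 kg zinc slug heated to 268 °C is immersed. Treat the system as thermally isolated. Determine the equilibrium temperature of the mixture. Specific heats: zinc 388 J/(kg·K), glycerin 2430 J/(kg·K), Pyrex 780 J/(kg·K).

T_f ≈ 57.5 °C

Conservation of energy gives ΣQ = 0:
0.434·388·(T − 268) + 0.762·2430·(T − 39.2) + 0.104·780·(T − 39.2) = 0
168.39(T − 268) + 1851.7(T − 39.2) + 81.12(T − 39.2) = 0
(168.39 + 1851.7 + 81.12) T = 168.39·268 + 1851.7·39.2 + 81.12·39.2
T ≈ 57.54 °C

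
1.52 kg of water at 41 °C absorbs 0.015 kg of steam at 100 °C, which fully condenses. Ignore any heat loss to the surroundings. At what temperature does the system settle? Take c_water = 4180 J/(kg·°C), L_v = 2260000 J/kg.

T_f ≈ 46.9 °C

Energy conservation, ΣQ = 0:
steam→water at 100 °C releases m L_v = 0.015·2260000 = 33900; condensate cools 100→T: 0.015·4180·(T − 100) = 62.7(T − 100); original water: 6353.6(T − 41)
6416.3 T = 33900 + 6270 + 260498 = 300668
T ≈ 46.86 °C, under the boiling point, so the assumption holds.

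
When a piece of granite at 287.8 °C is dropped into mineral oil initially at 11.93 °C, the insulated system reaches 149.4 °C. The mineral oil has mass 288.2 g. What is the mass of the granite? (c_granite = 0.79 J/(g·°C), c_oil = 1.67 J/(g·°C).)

m ≈ 605 g

|Q_granite| = |Q_oil|:
m×0.79×(287.8 − 149.4) = 288.2×1.67×(149.4 − 11.93)
109.34 m = 66163  ⇒  m ≈ 605.1 g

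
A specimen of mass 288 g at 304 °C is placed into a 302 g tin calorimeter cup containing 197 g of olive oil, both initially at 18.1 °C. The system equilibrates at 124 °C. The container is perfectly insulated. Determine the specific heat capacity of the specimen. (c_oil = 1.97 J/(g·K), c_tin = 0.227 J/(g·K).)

c ≈ 0.933 J/(g·K)

Net heat exchanged in the isolated system is zero:
288·c·(124 − 304) + 197·1.97·(124 − 18.1) + 302·0.227·(124 − 18.1) = 0
-51840 c = -48359
c = -48359/-51840 ≈ 0.9328 J/(g·K)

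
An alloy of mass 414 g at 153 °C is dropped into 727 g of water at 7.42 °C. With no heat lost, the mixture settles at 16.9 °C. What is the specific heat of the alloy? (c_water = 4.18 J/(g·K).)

Heat gained plus heat lost sum to zero:
414·c·(16.9 − 153) + 727·4.18·(16.9 − 7.42) = 0
-56345 c = -28808
c = -28808/-56345 ≈ 0.5113 J/(g·K)

c ≈ 0.511 J/(g·K)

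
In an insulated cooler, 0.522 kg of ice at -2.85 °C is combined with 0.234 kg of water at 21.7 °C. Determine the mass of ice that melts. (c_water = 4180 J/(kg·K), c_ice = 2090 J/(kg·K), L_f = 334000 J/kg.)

m_melted ≈ 0.0542 kg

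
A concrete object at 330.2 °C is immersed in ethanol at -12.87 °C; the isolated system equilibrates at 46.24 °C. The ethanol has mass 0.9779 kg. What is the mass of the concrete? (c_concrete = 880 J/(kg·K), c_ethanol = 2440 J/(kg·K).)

Heat lost by the concrete = heat gained by the ethanol:
m×880×(330.2 − 46.24) = 0.9779×2440×(46.24 − (-12.87))
249885 m = 141041  ⇒  m ≈ 0.5644 kg

m ≈ 0.564 kg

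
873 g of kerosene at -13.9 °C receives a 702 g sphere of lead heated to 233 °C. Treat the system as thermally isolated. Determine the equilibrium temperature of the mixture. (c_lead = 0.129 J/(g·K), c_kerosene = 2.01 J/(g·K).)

T_f ≈ -1.8 °C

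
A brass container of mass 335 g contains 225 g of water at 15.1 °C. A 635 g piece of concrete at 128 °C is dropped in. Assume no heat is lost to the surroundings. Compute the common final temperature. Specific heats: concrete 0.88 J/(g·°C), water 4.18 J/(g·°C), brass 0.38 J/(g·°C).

Net heat exchanged in the isolated system is zero:
635·0.88·(T − 128) + 225·4.18·(T − 15.1) + 335·0.38·(T − 15.1) = 0
(558.8 + 940.5 + 127.3) T = 558.8·128 + 940.5·15.1 + 127.3·15.1
T = 87650 / 1626.6 = 53.9 °C

T_f ≈ 53.9 °C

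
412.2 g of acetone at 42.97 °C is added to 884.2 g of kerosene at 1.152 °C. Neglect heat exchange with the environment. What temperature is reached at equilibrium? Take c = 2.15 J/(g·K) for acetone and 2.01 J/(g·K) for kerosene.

T_f ≈ 15.1 °C

With ΣQ=0 the equilibrium temperature is the m·c-weighted mean:
T_f = (886.23*42.97 + 1777.2*1.152) / (886.23 + 1777.2)
    = 40129 / 2663.5 ≈ 15.07 °C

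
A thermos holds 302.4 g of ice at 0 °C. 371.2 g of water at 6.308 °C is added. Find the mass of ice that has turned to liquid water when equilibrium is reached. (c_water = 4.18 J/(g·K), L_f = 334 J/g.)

Cooling the water to 0 °C releases 371.2·4.18·6.308 = 9787.6 J.
Fully melting the ice requires m_ice L_f = 302.4·334 = 101002 J.
Since 9787.6 < 101002 J, not all the ice melts; equilibrium is at 0 °C.
m_melted·334 = 9787.6  ⇒  m_melted ≈ 29.3 g.

m_melted ≈ 29.3 g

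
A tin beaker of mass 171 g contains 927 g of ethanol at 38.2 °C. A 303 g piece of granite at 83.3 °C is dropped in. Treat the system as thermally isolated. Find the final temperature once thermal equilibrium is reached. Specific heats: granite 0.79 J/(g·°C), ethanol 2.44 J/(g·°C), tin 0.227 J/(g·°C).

T_f ≈ 42.5 °C

Net heat exchanged in the isolated system is zero:
303×0.79×(T − 83.3) + 927×2.44×(T − 38.2) + 171×0.227×(T − 38.2) = 0
2540.1 T = 107826
T = 107826/2540.1 ≈ 42.45 °C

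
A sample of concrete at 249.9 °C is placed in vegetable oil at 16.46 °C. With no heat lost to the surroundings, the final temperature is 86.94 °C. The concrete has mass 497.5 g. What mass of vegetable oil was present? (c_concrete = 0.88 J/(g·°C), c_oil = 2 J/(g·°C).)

m ≈ 506 g

Heat lost by the concrete = heat gained by the oil:
497.5·0.88·(249.9 − 86.94) = m·2·(86.94 − 16.46)
140.96 m = 71344  ⇒  m ≈ 506.1 g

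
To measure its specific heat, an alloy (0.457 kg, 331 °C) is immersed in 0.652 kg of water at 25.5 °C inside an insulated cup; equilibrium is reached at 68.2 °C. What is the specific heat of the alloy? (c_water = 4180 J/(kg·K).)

Let T be the final temperature. ΣQ_i = 0:
0.457·c·(68.2 − 331) + 0.652·4180·(68.2 − 25.5) = 0
-120.1 c = -116373
c = -116373/-120.1 ≈ 969 J/(kg·K)

c ≈ 969 J/(kg·K)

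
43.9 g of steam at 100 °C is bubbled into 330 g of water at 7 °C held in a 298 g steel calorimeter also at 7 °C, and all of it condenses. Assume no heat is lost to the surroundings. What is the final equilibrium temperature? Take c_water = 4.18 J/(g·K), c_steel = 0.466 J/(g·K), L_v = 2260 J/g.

Sum of m c ΔT and latent-heat terms is zero:
condense steam: −43.9·2260 = −99214
  condensate cools 100→T: 43.9·4.18·(T − 100) = 183.5(T − 100)
  water warms: 330·4.18·(T − 7) = 1379.4(T − 7)
  steel cup: 298·0.466·(T − 7) = 138.87(T − 7)
1701.8 T = 99214 + 18350 + 10628 = 128192
T ≈ 75.33 °C, under the boiling point, so the assumption holds.

T_f ≈ 75.3 °C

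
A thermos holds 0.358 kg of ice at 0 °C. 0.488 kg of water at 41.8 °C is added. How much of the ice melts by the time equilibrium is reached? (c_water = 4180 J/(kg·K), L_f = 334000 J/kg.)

m_melted ≈ 0.255 kg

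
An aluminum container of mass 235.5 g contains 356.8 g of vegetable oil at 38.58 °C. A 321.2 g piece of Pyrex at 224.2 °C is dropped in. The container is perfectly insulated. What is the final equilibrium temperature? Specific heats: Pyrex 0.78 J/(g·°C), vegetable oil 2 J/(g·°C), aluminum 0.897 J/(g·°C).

T_f is the heat-capacity-weighted average of the initial temperatures:
T_f = (250.54*224.2 + 713.6*38.58 + 211.24*38.58) / (250.54 + 713.6 + 211.24)
    = 91851 / 1175.4 ≈ 78.15 °C

T_f ≈ 78.1 °C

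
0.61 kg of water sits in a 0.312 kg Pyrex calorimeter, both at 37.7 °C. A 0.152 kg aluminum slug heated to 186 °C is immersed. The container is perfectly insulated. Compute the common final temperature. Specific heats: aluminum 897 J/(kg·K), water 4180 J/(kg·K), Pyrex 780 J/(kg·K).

T_f ≈ 44.6 °C

Let T be the final temperature. ΣQ_i = 0:
0.152·897·(T − 186) + 0.61·4180·(T − 37.7) + 0.312·780·(T − 37.7) = 0
(136.34 + 2549.8 + 243.36) T = 136.34·186 + 2549.8·37.7 + 243.36·37.7
T = 130662/2929.5 ≈ 44.60 °C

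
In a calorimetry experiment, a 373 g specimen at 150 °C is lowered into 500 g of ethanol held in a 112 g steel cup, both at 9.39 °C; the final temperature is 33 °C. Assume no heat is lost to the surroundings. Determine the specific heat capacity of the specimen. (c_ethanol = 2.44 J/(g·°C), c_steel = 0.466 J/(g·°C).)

c ≈ 0.688 J/(g·°C)

Heat gained plus heat lost sum to zero:
373·c·(33 − 150) + 500·2.44·(33 − 9.39) + 112·0.466·(33 − 9.39) = 0
-43641 c = -30036
c = -30036/-43641 ≈ 0.6883 J/(g·°C)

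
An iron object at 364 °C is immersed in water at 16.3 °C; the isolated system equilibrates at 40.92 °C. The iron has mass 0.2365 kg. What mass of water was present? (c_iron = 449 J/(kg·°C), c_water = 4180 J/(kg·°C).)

m ≈ 0.333 kg

|Q_iron| = |Q_water|:
0.2365×449×(364 − 40.92) = m×4180×(40.92 − 16.3)
102912 m = 34307  ⇒  m ≈ 0.3334 kg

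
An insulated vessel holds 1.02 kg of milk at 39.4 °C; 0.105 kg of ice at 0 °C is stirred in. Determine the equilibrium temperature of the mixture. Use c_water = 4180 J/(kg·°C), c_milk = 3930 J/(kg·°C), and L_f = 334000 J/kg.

Heat gained plus heat lost sum to zero:
melt ice: 0.105×334000 = 35070
  meltwater 0→T: 0.105×4180×T = 438.9 T
  milk: 4008.6(T − 39.4)
4447.5 T = 157939 − 35070 = 122869
T ≈ 27.63 °C — above 0 °C, consistent with complete melting.

T_f ≈ 27.6 °C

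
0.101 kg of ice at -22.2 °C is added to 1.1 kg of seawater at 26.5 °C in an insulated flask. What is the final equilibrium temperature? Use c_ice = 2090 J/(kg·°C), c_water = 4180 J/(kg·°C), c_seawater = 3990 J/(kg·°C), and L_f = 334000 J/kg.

Sum of m c ΔT and latent-heat terms is zero:
warm ice to 0 °C: 0.101·2090·(0 − (-22.2)) = 4686.2
  latent heat to melt: 0.101·334000 = 33734
  warm the meltwater: 422.18 T
  seawater cools: 1.1·3990·(T − 26.5) = 4389(T − 26.5)
4811.2 T = 116308 − 38420 = 77888
T ≈ 16.19 °C (positive, so assuming full melt was valid).

T_f ≈ 16.2 °C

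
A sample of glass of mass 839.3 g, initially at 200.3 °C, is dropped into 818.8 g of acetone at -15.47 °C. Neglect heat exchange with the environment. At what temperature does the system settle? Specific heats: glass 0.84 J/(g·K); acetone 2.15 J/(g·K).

T_f is the heat-capacity-weighted average of the initial temperatures:
T_f = (705.01·200.3 + 1760.4·(-15.47)) / (705.01 + 1760.4)
    = 113980 / 2465.4 ≈ 46.23 °C

T_f ≈ 46.2 °C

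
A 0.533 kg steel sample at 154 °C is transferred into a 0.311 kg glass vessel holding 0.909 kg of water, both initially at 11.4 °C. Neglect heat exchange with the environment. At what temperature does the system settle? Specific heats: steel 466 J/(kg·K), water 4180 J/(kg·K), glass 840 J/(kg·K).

Setting the total heat transfer to zero:
0.533×466×(T − 154) + 0.909×4180×(T − 11.4) + 0.311×840×(T − 11.4) = 0
4309.2 T = 84544
T = 84544/4309.2 ≈ 19.62 °C

T_f ≈ 19.6 °C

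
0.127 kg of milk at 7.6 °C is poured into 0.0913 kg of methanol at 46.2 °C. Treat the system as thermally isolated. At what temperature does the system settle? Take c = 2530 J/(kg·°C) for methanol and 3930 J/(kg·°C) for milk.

With ΣQ=0 the equilibrium temperature is the m·c-weighted mean:
T_f = (230.99*46.2 + 499.11*7.6) / (230.99 + 499.11)
    = 14465 / 730.1 ≈ 19.81 °C

T_f ≈ 19.8 °C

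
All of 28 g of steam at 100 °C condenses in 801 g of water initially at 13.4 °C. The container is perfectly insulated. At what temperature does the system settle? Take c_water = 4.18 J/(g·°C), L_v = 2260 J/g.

T_f ≈ 34.6 °C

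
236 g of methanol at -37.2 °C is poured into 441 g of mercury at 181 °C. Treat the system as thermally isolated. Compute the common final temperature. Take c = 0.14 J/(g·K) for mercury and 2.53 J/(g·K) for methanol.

T_f = Σ m_i c_i T_i / Σ m_i c_i:
T_f = (61.74*181 + 597.08*(-37.2)) / (61.74 + 597.08)
    = -11036 / 658.82 ≈ -16.75 °C

T_f ≈ -16.8 °C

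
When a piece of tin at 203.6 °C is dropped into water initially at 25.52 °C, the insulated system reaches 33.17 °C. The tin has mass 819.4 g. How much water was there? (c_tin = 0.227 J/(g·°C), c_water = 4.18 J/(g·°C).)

|Q_tin| = |Q_water|:
819.4×0.227×(203.6 − 33.17) = m×4.18×(33.17 − 25.52)
31.98 m = 31701  ⇒  m ≈ 991.4 g

m ≈ 991 g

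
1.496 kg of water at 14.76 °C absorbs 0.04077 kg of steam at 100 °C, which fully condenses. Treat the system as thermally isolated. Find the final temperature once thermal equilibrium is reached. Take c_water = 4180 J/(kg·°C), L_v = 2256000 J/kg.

T_f ≈ 31.3 °C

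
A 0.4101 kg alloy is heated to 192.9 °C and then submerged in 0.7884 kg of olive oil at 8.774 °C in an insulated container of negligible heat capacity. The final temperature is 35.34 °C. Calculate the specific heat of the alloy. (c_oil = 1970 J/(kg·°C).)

c ≈ 639 J/(kg·°C)

Setting the total heat transfer to zero:
0.4101·c·(35.34 − 192.9) + 0.7884·1970·(35.34 − 8.774) = 0
-64.62 c = -41261
c = -41261/-64.62 ≈ 638.6 J/(kg·°C)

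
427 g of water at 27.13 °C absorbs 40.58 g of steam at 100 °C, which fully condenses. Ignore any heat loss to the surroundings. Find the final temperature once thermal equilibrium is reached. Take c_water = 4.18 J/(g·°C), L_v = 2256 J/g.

T_f ≈ 80.3 °C

Setting the total heat transfer to zero:
latent heat released on condensation: 40.58×2256 = 91548
  condensed water 100 °C→T: 169.62(T − 100)
  water warms: 427×4.18×(T − 27.13) = 1784.9(T − 27.13)
1954.5 T = 91548 + 16962 + 48423 = 156934
T ≈ 80.29 °C (< 100 °C, so full condensation is consistent).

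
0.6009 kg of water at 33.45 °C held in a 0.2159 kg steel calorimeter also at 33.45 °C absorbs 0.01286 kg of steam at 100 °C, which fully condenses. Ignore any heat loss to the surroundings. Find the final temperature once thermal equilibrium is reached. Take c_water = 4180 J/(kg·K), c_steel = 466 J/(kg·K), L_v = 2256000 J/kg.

Conservation of energy gives ΣQ = 0:
condense steam: −0.01286·2256000 = −29012; condensed water 100 °C→T: 53.75(T − 100); original water: 2511.8(T − 33.45); cup: 100.61(T − 33.45)
2666.1 T = 29012 + 5375.5 + 87384 = 121771
T ≈ 45.67 °C — below 100 °C, confirming all the steam condensed.

T_f ≈ 45.7 °C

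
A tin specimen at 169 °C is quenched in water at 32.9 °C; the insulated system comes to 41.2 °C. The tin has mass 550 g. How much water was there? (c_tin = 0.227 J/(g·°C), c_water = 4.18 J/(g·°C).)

Net heat exchanged in the isolated system is zero:
550·0.227·(41.2 − 169) + m·4.18·(41.2 − 32.9) = 0
34.69 m = 15956
m = 15956/34.69 ≈ 459.9 g

m ≈ 460 g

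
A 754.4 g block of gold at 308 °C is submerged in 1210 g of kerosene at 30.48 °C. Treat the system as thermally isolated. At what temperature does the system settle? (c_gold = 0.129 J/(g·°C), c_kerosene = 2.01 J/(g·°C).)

T_f ≈ 41.2 °C

With ΣQ=0 the equilibrium temperature is the m·c-weighted mean:
T_f = (97.32·308 + 2432.1·30.48) / (97.32 + 2432.1)
    = 104104 / 2529.4 ≈ 41.16 °C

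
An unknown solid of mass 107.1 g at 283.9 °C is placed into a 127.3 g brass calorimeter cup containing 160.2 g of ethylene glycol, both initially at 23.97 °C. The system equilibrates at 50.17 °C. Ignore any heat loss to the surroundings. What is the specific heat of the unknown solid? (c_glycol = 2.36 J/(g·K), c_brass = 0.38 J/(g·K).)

c ≈ 0.446 J/(g·K)

Heat gained plus heat lost sum to zero:
107.1·c·(50.17 − 283.9) + 160.2·2.36·(50.17 − 23.97) + 127.3·0.38·(50.17 − 23.97) = 0
-25032 c = -11173
c = -11173/-25032 ≈ 0.4463 J/(g·K)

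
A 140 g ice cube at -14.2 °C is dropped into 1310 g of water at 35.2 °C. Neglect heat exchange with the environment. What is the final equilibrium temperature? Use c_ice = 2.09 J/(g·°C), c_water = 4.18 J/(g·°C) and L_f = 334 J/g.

Heat gained plus heat lost sum to zero:
ice -14.2→0 °C: 140·2.09·14.2 = 4154.9
  melt ice: 140·334 = 46760
  meltwater 0→T: 140·4.18·T = 585.2 T
  water: 5475.8(T − 35.2)
6061 T = 192748 − 50915 = 141833
T ≈ 23.40 °C (positive, so assuming full melt was valid).

T_f ≈ 23.4 °C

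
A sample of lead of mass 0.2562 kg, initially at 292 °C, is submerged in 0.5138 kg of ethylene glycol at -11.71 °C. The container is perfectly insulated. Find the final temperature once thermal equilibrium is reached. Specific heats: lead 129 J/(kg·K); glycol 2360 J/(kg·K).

T_f ≈ -3.7 °C

With ΣQ=0 the equilibrium temperature is the m·c-weighted mean:
T_f = (33.05×292 + 1212.6×(-11.71)) / (33.05 + 1212.6)
    = -4548.6 / 1245.6 ≈ -3.65 °C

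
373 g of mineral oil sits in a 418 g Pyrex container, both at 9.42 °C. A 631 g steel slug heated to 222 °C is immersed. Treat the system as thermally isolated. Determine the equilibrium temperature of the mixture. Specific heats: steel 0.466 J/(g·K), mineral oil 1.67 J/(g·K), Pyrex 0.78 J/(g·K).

Taking heat into each body as positive, Σ m c ΔT = 0:
631×0.466×(T − 222) + 373×1.67×(T − 9.42) + 418×0.78×(T − 9.42) = 0
294.05(T − 222) + 622.91(T − 9.42) + 326.04(T − 9.42) = 0
(294.05 + 622.91 + 326.04) T = 294.05×222 + 622.91×9.42 + 326.04×9.42
T ≈ 59.71 °C

T_f ≈ 59.7 °C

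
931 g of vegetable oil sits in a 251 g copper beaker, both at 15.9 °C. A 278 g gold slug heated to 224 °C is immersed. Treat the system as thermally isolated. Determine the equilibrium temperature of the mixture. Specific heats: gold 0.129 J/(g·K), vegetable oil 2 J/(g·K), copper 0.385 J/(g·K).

T_f ≈ 19.6 °C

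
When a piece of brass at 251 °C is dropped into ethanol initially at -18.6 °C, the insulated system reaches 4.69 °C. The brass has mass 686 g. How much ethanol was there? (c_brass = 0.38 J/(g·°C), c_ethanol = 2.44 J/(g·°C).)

m ≈ 1130 g

Let T be the final temperature. ΣQ_i = 0:
686×0.38×(4.69 − 251) + m×2.44×(4.69 − (-18.6)) = 0
56.83 m = 64208
m = 64208/56.83 ≈ 1130 g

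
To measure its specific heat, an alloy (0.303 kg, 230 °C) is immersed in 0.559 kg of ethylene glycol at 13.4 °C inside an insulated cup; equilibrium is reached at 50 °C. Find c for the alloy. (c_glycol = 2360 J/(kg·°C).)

c ≈ 885 J/(kg·°C)

Conservation of energy gives ΣQ = 0:
0.303×c×(50 − 230) + 0.559×2360×(50 − 13.4) = 0
-54.54 c = -48284
c = -48284/-54.54 ≈ 885.3 J/(kg·°C)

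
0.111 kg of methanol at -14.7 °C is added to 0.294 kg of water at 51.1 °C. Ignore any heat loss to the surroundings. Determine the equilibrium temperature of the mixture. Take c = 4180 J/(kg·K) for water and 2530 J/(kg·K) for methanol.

Set heat shed by the hot body equal to heat absorbed by the cold body:
0.294·4180·(51.1 − T) = 0.111·2530·(T − (-14.7))
1228.9(51.1 − T) = 280.83(T − (-14.7))
1509.7 T = 58670  ⇒  T ≈ 38.86 °C

T_f ≈ 38.9 °C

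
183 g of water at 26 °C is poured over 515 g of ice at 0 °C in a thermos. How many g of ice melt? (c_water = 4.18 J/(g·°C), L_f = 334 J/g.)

m_melted ≈ 59.5 g

Heat available from the water dropping to 0 °C: 183×4.18×26 = 19888 J.
To melt every bit of ice: 515×334 = 172010 J.
That's not enough to melt it all — equilibrium is at 0 °C with ice remaining.
m_melt = 19888 / L_f = 59.55 g.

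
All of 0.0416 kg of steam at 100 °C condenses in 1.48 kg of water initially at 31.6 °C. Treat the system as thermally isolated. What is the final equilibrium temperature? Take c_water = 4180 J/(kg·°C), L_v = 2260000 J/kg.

T_f ≈ 48.3 °C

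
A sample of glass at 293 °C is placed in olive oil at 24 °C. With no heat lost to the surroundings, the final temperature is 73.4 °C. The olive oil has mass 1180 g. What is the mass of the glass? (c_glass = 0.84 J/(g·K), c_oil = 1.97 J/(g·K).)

Conservation of energy gives ΣQ = 0:
m×0.84×(73.4 − 293) + 1180×1.97×(73.4 − 24) = 0
-184.46 m = -114835
m = -114835/-184.46 ≈ 622.5 g

m ≈ 623 g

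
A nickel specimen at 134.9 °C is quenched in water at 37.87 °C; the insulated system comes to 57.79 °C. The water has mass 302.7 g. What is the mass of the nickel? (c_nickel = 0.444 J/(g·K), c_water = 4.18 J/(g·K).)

m ≈ 736 g

|Q_nickel| = |Q_water|:
m×0.444×(134.9 − 57.79) = 302.7×4.18×(57.79 − 37.87)
34.24 m = 25204  ⇒  m ≈ 736.2 g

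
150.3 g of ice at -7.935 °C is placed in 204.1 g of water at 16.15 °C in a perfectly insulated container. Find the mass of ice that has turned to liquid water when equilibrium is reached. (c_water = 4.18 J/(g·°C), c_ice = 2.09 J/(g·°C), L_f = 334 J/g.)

m_melted ≈ 33.8 g

Heat available from the water dropping to 0 °C: 204.1×4.18×16.15 = 13778 J.
Of that, 150.3×2.09×7.935 = 2492.6 J goes to bring the ice to 0 °C, leaving 11286 J.
Fully melting the ice requires m_ice L_f = 150.3×334 = 50200 J.
Since 11286 < 50200 J, not all the ice melts; equilibrium is at 0 °C.
m_melted×334 = 11286  ⇒  m_melted ≈ 33.79 g.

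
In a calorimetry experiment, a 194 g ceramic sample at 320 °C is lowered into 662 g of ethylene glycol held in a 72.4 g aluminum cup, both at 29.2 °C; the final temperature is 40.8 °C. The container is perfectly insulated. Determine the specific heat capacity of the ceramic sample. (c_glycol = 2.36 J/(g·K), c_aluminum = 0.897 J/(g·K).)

Energy conservation, ΣQ = 0:
194·c·(40.8 − 320) + 662·2.36·(40.8 − 29.2) + 72.4·0.897·(40.8 − 29.2) = 0
-54165 c = -18876
c = -18876/-54165 ≈ 0.3485 J/(g·K)

c ≈ 0.348 J/(g·K)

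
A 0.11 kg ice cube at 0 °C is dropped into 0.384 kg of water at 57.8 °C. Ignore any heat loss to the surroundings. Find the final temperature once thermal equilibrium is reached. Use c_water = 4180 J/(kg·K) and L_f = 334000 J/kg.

Let T be the final temperature. ΣQ_i = 0:
fusion: m_ice L_f = 0.11·334000 = 36740; warm the meltwater: 459.8 T; water: 1605.1(T − 57.8)
2064.9 T = 92776 − 36740 = 56036
T ≈ 27.14 °C. Since T > 0 °C, the all-ice-melts assumption holds.

T_f ≈ 27.1 °C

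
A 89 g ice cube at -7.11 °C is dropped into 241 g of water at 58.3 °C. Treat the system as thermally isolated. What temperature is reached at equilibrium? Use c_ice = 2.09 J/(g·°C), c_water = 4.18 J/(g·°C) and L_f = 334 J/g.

T_f ≈ 20.1 °C

Energy balance with sensible and latent terms:
warm ice to 0 °C: 89×2.09×(0 − (-7.11)) = 1322.5; melt ice: 89×334 = 29726; meltwater 0→T: 89×4.18×T = 372.02 T; water: 1007.4(T − 58.3)
1379.4 T = 58730 − 31049 = 27682
T ≈ 20.07 °C. Since T > 0 °C, the all-ice-melts assumption holds.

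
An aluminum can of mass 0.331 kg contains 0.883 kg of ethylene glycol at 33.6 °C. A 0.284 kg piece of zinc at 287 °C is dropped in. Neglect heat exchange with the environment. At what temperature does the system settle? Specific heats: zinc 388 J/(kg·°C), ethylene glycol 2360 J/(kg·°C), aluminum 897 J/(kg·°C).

T_f ≈ 44.8 °C

With ΣQ=0 the equilibrium temperature is the m·c-weighted mean:
T_f = (110.19*287 + 2083.9*33.6 + 296.91*33.6) / (110.19 + 2083.9 + 296.91)
    = 111620 / 2491 ≈ 44.81 °C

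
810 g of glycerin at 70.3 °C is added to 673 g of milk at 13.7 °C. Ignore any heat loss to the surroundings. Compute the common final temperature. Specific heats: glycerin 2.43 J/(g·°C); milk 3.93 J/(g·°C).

T_f ≈ 37.8 °C

T_f = Σ m_i c_i T_i / Σ m_i c_i:
T_f = (1968.3*70.3 + 2644.9*13.7) / (1968.3 + 2644.9)
    = 174606 / 4613.2 ≈ 37.85 °C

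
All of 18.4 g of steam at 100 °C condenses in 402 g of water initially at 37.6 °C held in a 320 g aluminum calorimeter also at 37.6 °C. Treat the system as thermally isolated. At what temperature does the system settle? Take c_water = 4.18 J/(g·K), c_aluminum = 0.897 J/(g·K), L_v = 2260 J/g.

T_f ≈ 60.3 °C

Energy conservation, ΣQ = 0:
condense steam: −18.4·2260 = −41584; condensed water 100 °C→T: 76.91(T − 100); original water: 1680.4(T − 37.6); cup: 287.04(T − 37.6)
2044.3 T = 41584 + 7691.2 + 73974 = 123249
T ≈ 60.29 °C — below 100 °C, confirming all the steam condensed.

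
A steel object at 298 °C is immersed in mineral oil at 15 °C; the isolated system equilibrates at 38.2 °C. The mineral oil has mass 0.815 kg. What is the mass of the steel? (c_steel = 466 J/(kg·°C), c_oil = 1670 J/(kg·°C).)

m ≈ 0.261 kg

Taking heat into each body as positive, Σ m c ΔT = 0:
m·466·(38.2 − 298) + 0.815·1670·(38.2 − 15) = 0
-121067 m = -31576
m = -31576/-121067 ≈ 0.2608 kg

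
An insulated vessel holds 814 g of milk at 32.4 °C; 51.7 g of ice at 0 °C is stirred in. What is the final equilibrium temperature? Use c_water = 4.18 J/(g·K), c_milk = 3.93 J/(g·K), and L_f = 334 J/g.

Energy conservation, ΣQ = 0:
melt ice: 51.7×334 = 17268; warm the meltwater: 216.11 T; milk cools: 814×3.93×(T − 32.4) = 3199(T − 32.4)
3415.1 T = 103648 − 17268 = 86380
T ≈ 25.29 °C (positive, so assuming full melt was valid).

T_f ≈ 25.3 °C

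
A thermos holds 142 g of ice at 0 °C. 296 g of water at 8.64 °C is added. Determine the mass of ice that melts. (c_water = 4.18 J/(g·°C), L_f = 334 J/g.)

m_melted ≈ 32 g

Cooling the water to 0 °C releases 296·4.18·8.64 = 10690 J.
To melt every bit of ice: 142·334 = 47428 J.
That's not enough to melt it all — equilibrium is at 0 °C with ice remaining.
Mass melted = 10690/334 ≈ 32.01 g.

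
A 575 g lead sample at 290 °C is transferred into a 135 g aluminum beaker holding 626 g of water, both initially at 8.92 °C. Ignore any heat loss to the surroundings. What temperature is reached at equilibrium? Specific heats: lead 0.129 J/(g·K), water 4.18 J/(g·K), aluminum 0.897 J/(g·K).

T_f ≈ 16.3 °C

Heat gained plus heat lost sum to zero:
575·0.129·(T − 290) + 626·4.18·(T − 8.92) + 135·0.897·(T − 8.92) = 0
74.17(T − 290) + 2616.7(T − 8.92) + 121.09(T − 8.92) = 0
2811.9 T = 45932
T ≈ 16.33 °C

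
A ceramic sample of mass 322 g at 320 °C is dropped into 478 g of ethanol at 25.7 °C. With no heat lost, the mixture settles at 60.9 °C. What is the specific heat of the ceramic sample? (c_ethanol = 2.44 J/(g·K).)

m_s c (T_s − T_f) = m_ethanol c_ethanol (T_f − T_0):
322×c×(320 − 60.9) = 478×2.44×(60.9 − 25.7)
83430 c = 41054  ⇒  c ≈ 0.4921 J/(g·K)

c ≈ 0.492 J/(g·K)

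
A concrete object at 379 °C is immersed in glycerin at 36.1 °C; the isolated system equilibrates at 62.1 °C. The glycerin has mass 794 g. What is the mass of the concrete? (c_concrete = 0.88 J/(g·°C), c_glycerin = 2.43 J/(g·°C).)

Heat lost by the concrete = heat gained by the glycerin:
m·0.88·(379 − 62.1) = 794·2.43·(62.1 − 36.1)
278.87 m = 50165  ⇒  m ≈ 179.9 g

m ≈ 180 g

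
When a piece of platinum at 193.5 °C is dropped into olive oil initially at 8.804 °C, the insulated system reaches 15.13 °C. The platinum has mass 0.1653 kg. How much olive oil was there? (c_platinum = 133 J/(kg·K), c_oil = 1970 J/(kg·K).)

m ≈ 0.315 kg

Heat lost by the platinum = heat gained by the oil:
0.1653·133·(193.5 − 15.13) = m·1970·(15.13 − 8.804)
12462 m = 3921.4  ⇒  m ≈ 0.3147 kg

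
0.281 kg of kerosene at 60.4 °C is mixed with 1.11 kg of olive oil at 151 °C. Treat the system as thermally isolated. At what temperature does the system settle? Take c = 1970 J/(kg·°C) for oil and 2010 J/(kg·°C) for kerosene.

T_f ≈ 132.4 °C

T_f is the heat-capacity-weighted average of the initial temperatures:
T_f = (2186.7×151 + 564.81×60.4) / (2186.7 + 564.81)
    = 364306 / 2751.5 ≈ 132.40 °C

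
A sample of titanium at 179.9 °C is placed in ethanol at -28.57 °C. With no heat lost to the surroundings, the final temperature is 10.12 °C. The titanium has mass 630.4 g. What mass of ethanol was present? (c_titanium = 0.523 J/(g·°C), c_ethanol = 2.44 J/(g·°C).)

Net heat exchanged in the isolated system is zero:
630.4×0.523×(10.12 − 179.9) + m×2.44×(10.12 − (-28.57)) = 0
94.4 m = 55976
m = 55976/94.4 ≈ 592.9 g

m ≈ 593 g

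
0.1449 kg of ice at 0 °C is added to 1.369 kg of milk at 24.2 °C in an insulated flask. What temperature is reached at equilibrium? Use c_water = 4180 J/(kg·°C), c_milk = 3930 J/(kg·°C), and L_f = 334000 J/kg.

T_f ≈ 13.7 °C

Let T be the final temperature. ΣQ_i = 0:
melt ice: 0.1449×334000 = 48397; warm the meltwater: 605.68 T; milk: 5380.2(T − 24.2)
5985.9 T = 130200 − 48397 = 81804
T ≈ 13.67 °C — above 0 °C, consistent with complete melting.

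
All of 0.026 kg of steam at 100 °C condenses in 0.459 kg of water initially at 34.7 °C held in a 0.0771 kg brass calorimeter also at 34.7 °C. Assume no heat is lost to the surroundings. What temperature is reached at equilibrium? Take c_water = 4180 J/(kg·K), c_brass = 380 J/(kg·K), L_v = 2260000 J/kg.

T_f ≈ 66.7 °C

Net heat exchanged in the isolated system is zero:
steam→water at 100 °C releases m L_v = 0.026·2260000 = 58760; condensate cools 100→T: 0.026·4180·(T − 100) = 108.68(T − 100); water warms: 0.459·4180·(T − 34.7) = 1918.6(T − 34.7); brass cup: 0.0771·380·(T − 34.7) = 29.3(T − 34.7)
2056.6 T = 58760 + 10868 + 67593 = 137221
T ≈ 66.72 °C — below 100 °C, confirming all the steam condensed.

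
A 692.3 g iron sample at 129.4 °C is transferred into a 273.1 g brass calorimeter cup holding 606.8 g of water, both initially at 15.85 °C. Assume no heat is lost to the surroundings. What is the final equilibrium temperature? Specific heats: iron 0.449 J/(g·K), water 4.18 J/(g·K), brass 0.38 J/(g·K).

T_f ≈ 27.8 °C

With ΣQ=0 the equilibrium temperature is the m·c-weighted mean:
T_f = (310.84·129.4 + 2536.4·15.85 + 103.78·15.85) / (310.84 + 2536.4 + 103.78)
    = 82070 / 2951 ≈ 27.81 °C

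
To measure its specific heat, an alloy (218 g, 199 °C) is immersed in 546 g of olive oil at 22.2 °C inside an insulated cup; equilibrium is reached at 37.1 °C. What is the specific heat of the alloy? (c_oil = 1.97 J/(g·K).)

m_s c (T_s − T_f) = m_oil c_oil (T_f − T_0):
218·c·(199 − 37.1) = 546·1.97·(37.1 − 22.2)
35294 c = 16027  ⇒  c ≈ 0.4541 J/(g·K)

c ≈ 0.454 J/(g·K)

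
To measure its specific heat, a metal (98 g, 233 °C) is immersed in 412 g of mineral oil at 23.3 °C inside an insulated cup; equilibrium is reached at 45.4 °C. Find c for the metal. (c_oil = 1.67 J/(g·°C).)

m_s c (T_s − T_f) = m_oil c_oil (T_f − T_0):
98×c×(233 − 45.4) = 412×1.67×(45.4 − 23.3)
18385 c = 15206  ⇒  c ≈ 0.8271 J/(g·°C)

c ≈ 0.827 J/(g·°C)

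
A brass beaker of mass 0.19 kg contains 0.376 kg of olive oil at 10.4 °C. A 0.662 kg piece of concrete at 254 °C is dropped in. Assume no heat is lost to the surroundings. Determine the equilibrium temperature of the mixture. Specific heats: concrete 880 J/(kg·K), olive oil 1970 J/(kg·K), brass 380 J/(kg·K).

Let T be the final temperature. ΣQ_i = 0:
0.662×880×(T − 254) + 0.376×1970×(T − 10.4) + 0.19×380×(T − 10.4) = 0
582.56(T − 254) + 740.72(T − 10.4) + 72.2(T − 10.4) = 0
(582.56 + 740.72 + 72.2) T = 582.56×254 + 740.72×10.4 + 72.2×10.4
T = 156425 / 1395.5 = 112 °C

T_f ≈ 112.1 °C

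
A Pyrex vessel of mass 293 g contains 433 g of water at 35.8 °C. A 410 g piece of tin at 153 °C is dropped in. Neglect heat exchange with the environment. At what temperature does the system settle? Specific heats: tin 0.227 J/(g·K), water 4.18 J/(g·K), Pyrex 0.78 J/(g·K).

Heat gained plus heat lost sum to zero:
410*0.227*(T − 153) + 433*4.18*(T − 35.8) + 293*0.78*(T − 35.8) = 0
93.07(T − 153) + 1809.9(T − 35.8) + 228.54(T − 35.8) = 0
(93.07 + 1809.9 + 228.54) T = 93.07*153 + 1809.9*35.8 + 228.54*35.8
T = 87217 / 2131.5 = 40.9 °C

T_f ≈ 40.9 °C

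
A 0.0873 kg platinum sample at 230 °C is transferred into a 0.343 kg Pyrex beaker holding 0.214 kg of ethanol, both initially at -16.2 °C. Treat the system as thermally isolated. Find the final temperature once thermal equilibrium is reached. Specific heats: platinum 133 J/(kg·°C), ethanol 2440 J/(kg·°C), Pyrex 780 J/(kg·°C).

T_f ≈ -12.6 °C

Setting the total heat transfer to zero:
0.0873*133*(T − 230) + 0.214*2440*(T − (-16.2)) + 0.343*780*(T − (-16.2)) = 0
(11.61 + 522.16 + 267.54) T = 11.61*230 + 522.16*(-16.2) + 267.54*(-16.2)
T = -10123/801.31 ≈ -12.63 °C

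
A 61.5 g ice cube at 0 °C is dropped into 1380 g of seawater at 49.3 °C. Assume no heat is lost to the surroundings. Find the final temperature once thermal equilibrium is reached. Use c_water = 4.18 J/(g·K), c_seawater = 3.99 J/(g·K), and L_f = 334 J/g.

T_f ≈ 43.5 °C

Heat gained plus heat lost sum to zero:
melt ice: 61.5×334 = 20541
  meltwater 0→T: 61.5×4.18×T = 257.07 T
  seawater: 5506.2(T − 49.3)
5763.3 T = 271456 − 20541 = 250915
T ≈ 43.54 °C (positive, so assuming full melt was valid).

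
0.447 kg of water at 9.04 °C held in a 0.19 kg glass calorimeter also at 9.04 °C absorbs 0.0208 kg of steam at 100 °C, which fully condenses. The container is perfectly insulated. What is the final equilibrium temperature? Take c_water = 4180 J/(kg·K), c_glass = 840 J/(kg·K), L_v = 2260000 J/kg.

Heat gained plus heat lost sum to zero:
steam→water at 100 °C releases m L_v = 0.0208·2260000 = 47008
  condensed water 100 °C→T: 86.94(T − 100)
  water warms: 0.447·4180·(T − 9.04) = 1868.5(T − 9.04)
  glass cup: 0.19·840·(T − 9.04) = 159.6(T − 9.04)
2115 T = 47008 + 8694.4 + 18334 = 74036
T ≈ 35.01 °C — below 100 °C, confirming all the steam condensed.

T_f ≈ 35.0 °C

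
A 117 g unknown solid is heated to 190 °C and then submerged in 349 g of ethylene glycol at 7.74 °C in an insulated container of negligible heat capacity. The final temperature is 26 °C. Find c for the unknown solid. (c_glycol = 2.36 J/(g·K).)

c ≈ 0.784 J/(g·K)

Heat lost by the unknown solid = heat gained by the glycol:
117×c×(190 − 26) = 349×2.36×(26 − 7.74)
19188 c = 15040  ⇒  c ≈ 0.7838 J/(g·K)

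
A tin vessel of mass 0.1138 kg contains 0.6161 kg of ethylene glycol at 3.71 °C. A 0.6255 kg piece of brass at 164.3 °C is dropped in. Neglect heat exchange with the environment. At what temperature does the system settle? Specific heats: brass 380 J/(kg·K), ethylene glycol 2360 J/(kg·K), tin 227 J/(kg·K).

Energy conservation, ΣQ = 0:
0.6255*380*(T − 164.3) + 0.6161*2360*(T − 3.71) + 0.1138*227*(T − 3.71) = 0
237.69(T − 164.3) + 1454(T − 3.71) + 25.83(T − 3.71) = 0
1717.5 T = 44543
T ≈ 25.93 °C

T_f ≈ 25.9 °C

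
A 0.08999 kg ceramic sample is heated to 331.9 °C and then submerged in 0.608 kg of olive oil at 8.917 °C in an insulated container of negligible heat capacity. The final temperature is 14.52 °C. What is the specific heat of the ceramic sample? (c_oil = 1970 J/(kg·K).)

Heat gained plus heat lost sum to zero:
0.08999·c·(14.52 − 331.9) + 0.608·1970·(14.52 − 8.917) = 0
-28.56 c = -6711
c = -6711/-28.56 ≈ 235 J/(kg·K)

c ≈ 235 J/(kg·K)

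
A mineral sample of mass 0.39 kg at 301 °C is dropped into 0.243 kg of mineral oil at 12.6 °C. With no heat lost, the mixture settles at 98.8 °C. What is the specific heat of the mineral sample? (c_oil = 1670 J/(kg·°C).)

Net heat exchanged in the isolated system is zero:
0.39×c×(98.8 − 301) + 0.243×1670×(98.8 − 12.6) = 0
-78.86 c = -34981
c = -34981/-78.86 ≈ 443.6 J/(kg·°C)

c ≈ 444 J/(kg·°C)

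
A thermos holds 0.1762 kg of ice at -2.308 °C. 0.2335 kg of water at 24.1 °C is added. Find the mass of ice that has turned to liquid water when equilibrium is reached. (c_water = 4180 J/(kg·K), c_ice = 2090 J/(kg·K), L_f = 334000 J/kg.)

Water can give up m c ΔT = 0.2335·4180·24.1 = 23522 J before reaching 0 °C.
Warming the ice to 0 °C takes 0.1762·2090·2.308 = 849.94 J, leaving 22672 J for melting.
To melt every bit of ice: 0.1762·334000 = 58851 J.
That's not enough to melt it all — equilibrium is at 0 °C with ice remaining.
m_melted·334000 = 22672  ⇒  m_melted ≈ 0.06788 kg.

m_melted ≈ 0.0679 kg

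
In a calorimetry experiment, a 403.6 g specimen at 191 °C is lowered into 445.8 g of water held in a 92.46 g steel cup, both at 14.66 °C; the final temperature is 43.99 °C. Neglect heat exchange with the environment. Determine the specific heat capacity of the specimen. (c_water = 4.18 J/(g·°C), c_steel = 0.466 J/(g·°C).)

c ≈ 0.942 J/(g·°C)

Let T be the final temperature. ΣQ_i = 0:
403.6·c·(43.99 − 191) + 445.8·4.18·(43.99 − 14.66) + 92.46·0.466·(43.99 − 14.66) = 0
-59333 c = -55919
c = -55919/-59333 ≈ 0.9424 J/(g·°C)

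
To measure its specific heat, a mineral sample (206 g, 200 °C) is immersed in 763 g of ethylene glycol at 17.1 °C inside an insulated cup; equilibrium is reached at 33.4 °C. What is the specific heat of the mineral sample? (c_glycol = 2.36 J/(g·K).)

c ≈ 0.855 J/(g·K)

m_s c (T_s − T_f) = m_glycol c_glycol (T_f − T_0):
206×c×(200 − 33.4) = 763×2.36×(33.4 − 17.1)
34320 c = 29351  ⇒  c ≈ 0.8552 J/(g·K)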